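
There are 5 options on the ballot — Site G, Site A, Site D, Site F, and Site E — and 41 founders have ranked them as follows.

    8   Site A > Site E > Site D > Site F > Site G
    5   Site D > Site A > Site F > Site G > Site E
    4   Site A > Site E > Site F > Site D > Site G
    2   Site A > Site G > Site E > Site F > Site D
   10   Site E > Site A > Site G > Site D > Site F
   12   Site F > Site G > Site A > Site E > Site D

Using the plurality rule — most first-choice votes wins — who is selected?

Site A

First-place vote totals:
  Site G: 0
  Site A: 14
  Site D: 5
  Site F: 12
  Site E: 10
Site A has the most first-place votes.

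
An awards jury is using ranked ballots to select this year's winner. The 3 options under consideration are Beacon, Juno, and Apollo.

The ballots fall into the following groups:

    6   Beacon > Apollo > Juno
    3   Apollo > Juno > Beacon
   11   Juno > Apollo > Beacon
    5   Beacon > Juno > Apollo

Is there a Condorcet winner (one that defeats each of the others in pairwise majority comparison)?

Yes

Head-to-head results (25 voters total):
Beacon vs Juno: Juno wins 14–11.
Beacon vs Apollo: Apollo wins 14–11.
Juno vs Apollo: Juno wins 16–9.
Juno beats each rival — Beacon (14–11), Apollo (16–9) — so Juno is the Condorcet winner.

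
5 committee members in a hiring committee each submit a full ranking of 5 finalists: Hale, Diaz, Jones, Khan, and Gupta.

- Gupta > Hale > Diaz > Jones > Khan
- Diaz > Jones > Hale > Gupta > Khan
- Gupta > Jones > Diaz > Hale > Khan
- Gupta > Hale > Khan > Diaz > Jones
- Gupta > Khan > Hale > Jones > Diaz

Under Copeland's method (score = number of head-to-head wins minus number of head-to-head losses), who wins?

Gupta

Pairwise results:
  Hale vs Diaz: Hale wins 3–2.
  Hale vs Jones: Hale wins 3–2.
  Hale vs Khan: Hale wins 4–1.
  Hale vs Gupta: Gupta wins 4–1.
  Diaz vs Jones: Diaz wins 3–2.
  Diaz vs Khan: Diaz wins 3–2.
  Diaz vs Gupta: Gupta wins 4–1.
  Jones vs Khan: Jones wins 3–2.
  Jones vs Gupta: Gupta wins 4–1.
  Khan vs Gupta: Gupta wins 5–0.
Copeland scores (wins − losses):
  Hale: 3 − 1 = 2
  Diaz: 2 − 2 = 0
  Jones: 1 − 3 = -2
  Khan: 0 − 4 = -4
  Gupta: 4 − 0 = 4
Gupta has the best Copeland score.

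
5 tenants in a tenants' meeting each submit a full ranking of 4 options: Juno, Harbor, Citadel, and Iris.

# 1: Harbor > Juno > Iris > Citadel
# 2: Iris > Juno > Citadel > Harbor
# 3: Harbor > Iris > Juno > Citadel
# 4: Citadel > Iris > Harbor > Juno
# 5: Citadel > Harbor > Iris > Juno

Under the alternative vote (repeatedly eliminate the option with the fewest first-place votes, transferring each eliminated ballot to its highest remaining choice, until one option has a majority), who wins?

Citadel

Round 1: Harbor 2, Citadel 2, Iris 1, Juno 0. Juno has the fewest and is eliminated.
Round 2: Harbor 2, Citadel 2, Iris 1. Iris has the fewest and is eliminated.
Round 3: Citadel 3, Harbor 2. Citadel has a majority.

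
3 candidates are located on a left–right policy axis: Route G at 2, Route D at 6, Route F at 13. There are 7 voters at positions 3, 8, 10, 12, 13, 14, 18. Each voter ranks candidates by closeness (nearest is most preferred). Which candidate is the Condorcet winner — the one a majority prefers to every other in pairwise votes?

Route F

With single-peaked preferences on a line, the Condorcet winner is the candidate closest to the median voter.
The median voter (position 12) is closest to Route F at 13.
Check: Route F vs Route D — voters closer to Route F: 5 of 7.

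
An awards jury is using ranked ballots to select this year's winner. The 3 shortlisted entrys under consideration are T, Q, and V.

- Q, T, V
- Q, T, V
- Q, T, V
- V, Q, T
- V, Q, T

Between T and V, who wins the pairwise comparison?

T

Ballots ranking T above V: 3.
Ballots ranking V above T: 2.
T wins the head-to-head, 3–2.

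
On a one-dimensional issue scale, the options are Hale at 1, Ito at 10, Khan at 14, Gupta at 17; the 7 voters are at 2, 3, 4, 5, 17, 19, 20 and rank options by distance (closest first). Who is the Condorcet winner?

Hale

With single-peaked preferences on a line, the Condorcet winner is the candidate closest to the median voter.
The median voter (position 5) is closest to Hale at 1.
Check: Hale vs Gupta — voters closer to Hale: 4 of 7.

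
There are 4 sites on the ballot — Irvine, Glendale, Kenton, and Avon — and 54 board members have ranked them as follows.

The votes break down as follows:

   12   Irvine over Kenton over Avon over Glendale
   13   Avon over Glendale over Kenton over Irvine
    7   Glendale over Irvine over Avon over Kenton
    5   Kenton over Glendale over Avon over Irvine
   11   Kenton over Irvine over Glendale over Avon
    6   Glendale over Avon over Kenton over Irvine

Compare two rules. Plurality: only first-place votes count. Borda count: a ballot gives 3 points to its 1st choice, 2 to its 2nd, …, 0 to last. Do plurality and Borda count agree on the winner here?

Plurality first-place counts: Irvine 12, Glendale 13, Kenton 16, Avon 13 → Kenton.
Borda totals: Irvine 72, Glendale 86, Kenton 91, Avon 75 → Kenton.
The two rules agree on Kenton.

Yes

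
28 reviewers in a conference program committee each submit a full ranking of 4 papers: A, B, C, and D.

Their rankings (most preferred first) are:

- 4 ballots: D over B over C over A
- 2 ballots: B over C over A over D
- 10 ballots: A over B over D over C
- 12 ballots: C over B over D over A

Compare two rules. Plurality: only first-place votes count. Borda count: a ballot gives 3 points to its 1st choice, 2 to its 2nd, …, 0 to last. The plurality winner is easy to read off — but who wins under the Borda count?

Plurality first-place counts: A 10, B 2, C 12, D 4 → C.
Borda totals: A 32, B 58, C 44, D 34 → B.

B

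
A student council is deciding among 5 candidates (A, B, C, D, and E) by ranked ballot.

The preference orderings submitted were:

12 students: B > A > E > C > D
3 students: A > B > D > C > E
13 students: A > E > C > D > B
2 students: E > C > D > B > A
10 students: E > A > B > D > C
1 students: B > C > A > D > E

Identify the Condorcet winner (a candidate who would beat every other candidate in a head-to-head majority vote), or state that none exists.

A

Head-to-head results (41 voters total):
A vs B: A wins 26–15.
A vs C: A wins 38–3.
A vs D: A wins 39–2.
A vs E: A wins 29–12.
B vs C: B wins 26–15.
B vs D: B wins 26–15.
B vs E: E wins 25–16.
C vs D: C wins 28–13.
C vs E: E wins 37–4.
D vs E: E wins 37–4.
A beats each rival — B (26–15), C (38–3), D (39–2), E (29–12) — so A is the Condorcet winner.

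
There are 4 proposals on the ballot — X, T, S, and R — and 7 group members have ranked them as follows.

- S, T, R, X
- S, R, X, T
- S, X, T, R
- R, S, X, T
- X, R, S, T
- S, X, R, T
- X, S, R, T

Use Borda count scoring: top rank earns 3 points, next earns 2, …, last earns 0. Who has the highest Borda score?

S

Borda scores:
  X: 0 + 1 + 2 + 1 + 3 + 2 + 3 = 12
  T: 2 + 0 + 1 + 0 + 0 + 0 + 0 = 3
  S: 3 + 3 + 3 + 2 + 1 + 3 + 2 = 17
  R: 1 + 2 + 0 + 3 + 2 + 1 + 1 = 10
S has the highest total.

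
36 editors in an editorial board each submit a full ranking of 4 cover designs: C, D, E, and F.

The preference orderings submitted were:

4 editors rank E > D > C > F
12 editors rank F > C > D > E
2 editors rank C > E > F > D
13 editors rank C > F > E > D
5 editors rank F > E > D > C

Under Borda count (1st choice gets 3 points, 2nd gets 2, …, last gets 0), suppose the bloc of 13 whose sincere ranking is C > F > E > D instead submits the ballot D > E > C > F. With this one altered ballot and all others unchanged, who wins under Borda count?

D

Borda totals with the altered ballot: C 47, D 64, E 52, F 53.
The switch changes the winner from F to D.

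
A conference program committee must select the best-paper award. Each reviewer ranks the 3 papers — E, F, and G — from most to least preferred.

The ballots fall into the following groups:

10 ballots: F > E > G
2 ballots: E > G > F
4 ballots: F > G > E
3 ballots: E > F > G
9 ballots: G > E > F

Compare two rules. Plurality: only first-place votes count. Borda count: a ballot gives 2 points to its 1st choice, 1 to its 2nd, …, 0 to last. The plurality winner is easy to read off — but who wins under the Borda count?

Plurality first-place counts: E 5, F 14, G 9 → F.
Borda totals: E 29, F 31, G 24 → F.

F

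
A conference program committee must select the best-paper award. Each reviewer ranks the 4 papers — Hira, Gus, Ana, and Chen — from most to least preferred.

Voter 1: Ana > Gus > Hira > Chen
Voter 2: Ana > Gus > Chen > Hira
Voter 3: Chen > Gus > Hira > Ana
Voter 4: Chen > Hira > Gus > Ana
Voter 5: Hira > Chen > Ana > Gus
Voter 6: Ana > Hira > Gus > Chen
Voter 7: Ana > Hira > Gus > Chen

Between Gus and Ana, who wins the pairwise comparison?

Ballots ranking Gus above Ana: 2.
Ballots ranking Ana above Gus: 5.
Ana wins the head-to-head, 5–2.

Ana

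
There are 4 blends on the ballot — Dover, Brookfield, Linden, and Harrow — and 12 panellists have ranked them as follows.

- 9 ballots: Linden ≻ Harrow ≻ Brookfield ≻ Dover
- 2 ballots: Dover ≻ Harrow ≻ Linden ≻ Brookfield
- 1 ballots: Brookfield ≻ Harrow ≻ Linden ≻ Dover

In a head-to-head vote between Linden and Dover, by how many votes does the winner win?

Ballots ranking Linden above Dover: 9+1 = 10.
Ballots ranking Dover above Linden: 2.
Linden wins 10–2, a margin of 8.

8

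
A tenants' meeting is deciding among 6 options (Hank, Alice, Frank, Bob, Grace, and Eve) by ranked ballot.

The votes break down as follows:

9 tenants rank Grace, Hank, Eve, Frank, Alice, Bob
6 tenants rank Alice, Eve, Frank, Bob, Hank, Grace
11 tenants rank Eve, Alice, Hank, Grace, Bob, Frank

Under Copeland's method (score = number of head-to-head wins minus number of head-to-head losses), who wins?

Pairwise results:
  Hank vs Alice: Alice wins 17–9.
  Hank vs Frank: Hank wins 20–6.
  Hank vs Bob: Hank wins 20–6.
  Hank vs Grace: Hank wins 17–9.
  Hank vs Eve: Eve wins 17–9.
  Alice vs Frank: Alice wins 17–9.
  Alice vs Bob: Alice wins 26–0.
  Alice vs Grace: Alice wins 17–9.
  Alice vs Eve: Eve wins 20–6.
  Frank vs Bob: Frank wins 15–11.
  Frank vs Grace: Grace wins 20–6.
  Frank vs Eve: Eve wins 26–0.
  Bob vs Grace: Grace wins 20–6.
  Bob vs Eve: Eve wins 26–0.
  Grace vs Eve: Eve wins 17–9.
Copeland scores (wins − losses):
  Hank: 3 − 2 = 1
  Alice: 4 − 1 = 3
  Frank: 1 − 4 = -3
  Bob: 0 − 5 = -5
  Grace: 2 − 3 = -1
  Eve: 5 − 0 = 5
Eve has the best Copeland score.

Eve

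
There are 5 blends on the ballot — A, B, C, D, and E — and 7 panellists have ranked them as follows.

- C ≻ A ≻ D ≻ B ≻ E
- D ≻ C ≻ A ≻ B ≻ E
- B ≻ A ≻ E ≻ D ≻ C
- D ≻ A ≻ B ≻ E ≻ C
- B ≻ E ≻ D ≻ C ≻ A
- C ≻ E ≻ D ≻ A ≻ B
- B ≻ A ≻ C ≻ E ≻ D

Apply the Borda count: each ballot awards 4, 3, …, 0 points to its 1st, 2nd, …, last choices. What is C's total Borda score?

14

Borda scores:
  A: 3 + 2 + 3 + 3 + 0 + 1 + 3 = 15
  B: 1 + 1 + 4 + 2 + 4 + 0 + 4 = 16
  C: 4 + 3 + 0 + 0 + 1 + 4 + 2 = 14
  D: 2 + 4 + 1 + 4 + 2 + 2 + 0 = 15
  E: 0 + 0 + 2 + 1 + 3 + 3 + 1 = 10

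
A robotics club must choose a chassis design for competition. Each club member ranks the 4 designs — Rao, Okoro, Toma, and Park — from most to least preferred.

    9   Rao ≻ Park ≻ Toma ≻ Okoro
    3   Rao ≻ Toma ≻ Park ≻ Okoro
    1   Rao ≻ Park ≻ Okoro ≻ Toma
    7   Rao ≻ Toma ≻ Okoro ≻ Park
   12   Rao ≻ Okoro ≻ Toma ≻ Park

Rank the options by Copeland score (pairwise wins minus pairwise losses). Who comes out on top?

Rao

Pairwise results:
  Rao vs Okoro: Rao wins 32–0.
  Rao vs Toma: Rao wins 32–0.
  Rao vs Park: Rao wins 32–0.
  Okoro vs Toma: Toma wins 19–13.
  Okoro vs Park: Okoro wins 19–13.
  Toma vs Park: Toma wins 22–10.
Copeland scores (wins − losses):
  Rao: 3 − 0 = 3
  Okoro: 1 − 2 = -1
  Toma: 2 − 1 = 1
  Park: 0 − 3 = -3
Rao has the best Copeland score.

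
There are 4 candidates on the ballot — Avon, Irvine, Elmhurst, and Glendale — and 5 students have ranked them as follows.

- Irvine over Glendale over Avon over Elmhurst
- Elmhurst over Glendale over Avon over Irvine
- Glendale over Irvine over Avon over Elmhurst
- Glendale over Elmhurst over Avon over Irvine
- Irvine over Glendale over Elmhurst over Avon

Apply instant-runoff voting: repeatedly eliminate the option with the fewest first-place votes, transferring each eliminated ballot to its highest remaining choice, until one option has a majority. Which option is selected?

Round 1: Irvine 2, Glendale 2, Elmhurst 1, Avon 0. Avon has the fewest and is eliminated.
Round 2: Irvine 2, Glendale 2, Elmhurst 1. Elmhurst has the fewest and is eliminated.
Round 3: Glendale 3, Irvine 2. Glendale has a majority.

Glendale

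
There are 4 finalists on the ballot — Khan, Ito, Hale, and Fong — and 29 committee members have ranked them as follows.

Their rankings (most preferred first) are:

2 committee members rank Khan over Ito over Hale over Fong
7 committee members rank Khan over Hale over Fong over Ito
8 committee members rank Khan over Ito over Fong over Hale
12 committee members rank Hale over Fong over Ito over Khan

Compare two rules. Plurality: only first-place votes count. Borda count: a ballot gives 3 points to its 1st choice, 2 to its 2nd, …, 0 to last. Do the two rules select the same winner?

Plurality first-place counts: Khan 17, Ito 0, Hale 12, Fong 0 → Khan.
Borda totals: Khan 51, Ito 32, Hale 52, Fong 39 → Hale.
The two rules disagree: plurality picks Khan, Borda picks Hale.

No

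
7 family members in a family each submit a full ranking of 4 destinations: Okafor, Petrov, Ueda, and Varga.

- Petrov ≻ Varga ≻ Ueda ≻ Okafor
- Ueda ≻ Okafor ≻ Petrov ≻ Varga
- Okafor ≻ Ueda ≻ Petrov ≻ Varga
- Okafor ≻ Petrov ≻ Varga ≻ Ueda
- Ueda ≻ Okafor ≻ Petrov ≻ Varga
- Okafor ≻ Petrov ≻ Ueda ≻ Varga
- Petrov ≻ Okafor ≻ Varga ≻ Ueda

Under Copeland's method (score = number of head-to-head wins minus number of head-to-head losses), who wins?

Okafor

Pairwise results:
  Okafor vs Petrov: Okafor wins 5–2.
  Okafor vs Ueda: Okafor wins 4–3.
  Okafor vs Varga: Okafor wins 6–1.
  Petrov vs Ueda: Petrov wins 4–3.
  Petrov vs Varga: Petrov wins 7–0.
  Ueda vs Varga: Ueda wins 4–3.
Copeland scores (wins − losses):
  Okafor: 3 − 0 = 3
  Petrov: 2 − 1 = 1
  Ueda: 1 − 2 = -1
  Varga: 0 − 3 = -3
Okafor has the best Copeland score.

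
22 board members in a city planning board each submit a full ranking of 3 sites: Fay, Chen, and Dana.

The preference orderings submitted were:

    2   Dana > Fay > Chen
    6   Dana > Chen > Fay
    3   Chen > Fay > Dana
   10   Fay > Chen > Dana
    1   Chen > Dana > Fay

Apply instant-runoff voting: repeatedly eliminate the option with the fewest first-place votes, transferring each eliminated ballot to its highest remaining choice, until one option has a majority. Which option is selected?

Round 1: Fay 10, Dana 8, Chen 4. Chen has the fewest and is eliminated.
Round 2: Fay 13, Dana 9. Fay has a majority.

Fay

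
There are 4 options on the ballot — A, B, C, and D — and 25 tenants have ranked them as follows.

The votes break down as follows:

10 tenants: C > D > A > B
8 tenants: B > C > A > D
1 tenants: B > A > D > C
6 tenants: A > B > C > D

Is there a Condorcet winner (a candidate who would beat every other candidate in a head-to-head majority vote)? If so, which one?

Head-to-head results (25 voters total):
A vs B: A wins 16–9.
A vs C: C wins 18–7.
A vs D: A wins 15–10.
B vs C: B wins 15–10.
B vs D: B wins 15–10.
C vs D: C wins 24–1.
No candidate beats all others: A beats B beats C beats A, a majority cycle.

No Condorcet winner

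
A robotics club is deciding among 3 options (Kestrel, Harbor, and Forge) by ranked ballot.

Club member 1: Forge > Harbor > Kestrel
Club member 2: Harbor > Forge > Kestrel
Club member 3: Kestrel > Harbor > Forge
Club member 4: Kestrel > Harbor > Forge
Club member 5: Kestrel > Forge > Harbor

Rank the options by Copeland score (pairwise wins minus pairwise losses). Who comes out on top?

Kestrel

Pairwise results:
  Kestrel vs Harbor: Kestrel wins 3–2.
  Kestrel vs Forge: Kestrel wins 3–2.
  Harbor vs Forge: Harbor wins 3–2.
Copeland scores (wins − losses):
  Kestrel: 2 − 0 = 2
  Harbor: 1 − 1 = 0
  Forge: 0 − 2 = -2
Kestrel has the best Copeland score.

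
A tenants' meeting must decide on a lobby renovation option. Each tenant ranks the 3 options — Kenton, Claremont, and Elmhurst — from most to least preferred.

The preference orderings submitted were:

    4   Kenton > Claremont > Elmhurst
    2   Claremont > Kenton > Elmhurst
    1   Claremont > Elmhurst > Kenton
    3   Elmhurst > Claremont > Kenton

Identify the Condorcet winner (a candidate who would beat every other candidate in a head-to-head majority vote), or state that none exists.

Claremont

Head-to-head results (10 voters total):
Kenton vs Claremont: Claremont wins 6–4.
Kenton vs Elmhurst: Kenton wins 6–4.
Claremont vs Elmhurst: Claremont wins 7–3.
Claremont beats each rival — Kenton (6–4), Elmhurst (7–3) — so Claremont is the Condorcet winner.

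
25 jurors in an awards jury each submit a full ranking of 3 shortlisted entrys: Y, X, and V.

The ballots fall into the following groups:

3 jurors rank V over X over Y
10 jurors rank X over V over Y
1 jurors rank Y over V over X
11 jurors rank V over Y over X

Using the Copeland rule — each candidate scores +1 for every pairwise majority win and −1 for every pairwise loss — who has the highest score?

Pairwise results:
  Y vs X: X wins 13–12.
  Y vs V: V wins 24–1.
  X vs V: V wins 15–10.
Copeland scores (wins − losses):
  Y: 0 − 2 = -2
  X: 1 − 1 = 0
  V: 2 − 0 = 2
V has the best Copeland score.

V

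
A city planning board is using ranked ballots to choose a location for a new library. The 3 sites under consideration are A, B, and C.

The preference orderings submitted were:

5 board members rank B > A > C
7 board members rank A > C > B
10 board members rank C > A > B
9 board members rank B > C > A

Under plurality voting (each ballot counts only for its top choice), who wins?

B

First-place vote totals:
  A: 7
  B: 14
  C: 10
B has the most first-place votes.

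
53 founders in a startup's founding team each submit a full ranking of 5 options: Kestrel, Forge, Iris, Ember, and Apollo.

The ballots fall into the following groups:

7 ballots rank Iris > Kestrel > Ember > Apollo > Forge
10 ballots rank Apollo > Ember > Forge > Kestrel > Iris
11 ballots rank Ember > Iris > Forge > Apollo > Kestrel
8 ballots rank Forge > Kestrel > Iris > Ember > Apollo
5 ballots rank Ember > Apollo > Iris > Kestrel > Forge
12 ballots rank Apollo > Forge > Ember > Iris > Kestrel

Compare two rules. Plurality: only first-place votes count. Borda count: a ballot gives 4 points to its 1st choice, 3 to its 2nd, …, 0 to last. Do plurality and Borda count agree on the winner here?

No

Plurality first-place counts: Kestrel 0, Forge 8, Iris 7, Ember 16, Apollo 22 → Apollo.
Borda totals: Kestrel 60, Forge 110, Iris 99, Ember 140, Apollo 121 → Ember.
The two rules disagree: plurality picks Apollo, Borda picks Ember.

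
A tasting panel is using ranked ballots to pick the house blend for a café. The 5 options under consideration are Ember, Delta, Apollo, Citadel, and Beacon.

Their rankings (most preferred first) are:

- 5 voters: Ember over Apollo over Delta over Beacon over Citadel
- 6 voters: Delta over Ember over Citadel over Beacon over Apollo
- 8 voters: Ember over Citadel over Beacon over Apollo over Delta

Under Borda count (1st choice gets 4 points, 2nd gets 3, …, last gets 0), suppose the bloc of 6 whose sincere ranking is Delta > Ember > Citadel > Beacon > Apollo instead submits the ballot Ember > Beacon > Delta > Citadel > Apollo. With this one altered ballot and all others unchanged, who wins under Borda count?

Ember

Borda totals with the altered ballot: Ember 76, Delta 22, Apollo 23, Citadel 30, Beacon 39.
The winner is unchanged: still Ember.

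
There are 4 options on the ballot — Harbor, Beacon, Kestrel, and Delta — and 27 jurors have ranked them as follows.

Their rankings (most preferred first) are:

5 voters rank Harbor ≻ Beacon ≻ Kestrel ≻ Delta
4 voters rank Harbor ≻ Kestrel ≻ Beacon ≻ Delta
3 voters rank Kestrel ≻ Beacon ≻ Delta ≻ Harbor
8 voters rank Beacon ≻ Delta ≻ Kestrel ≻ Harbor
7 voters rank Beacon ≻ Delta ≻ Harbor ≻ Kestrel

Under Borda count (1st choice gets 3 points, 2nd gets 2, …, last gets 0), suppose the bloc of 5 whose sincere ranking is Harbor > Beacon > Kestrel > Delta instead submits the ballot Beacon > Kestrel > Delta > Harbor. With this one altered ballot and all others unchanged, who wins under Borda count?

Beacon

Borda totals with the altered ballot: Harbor 19, Beacon 70, Kestrel 35, Delta 38.
The winner is unchanged: still Beacon.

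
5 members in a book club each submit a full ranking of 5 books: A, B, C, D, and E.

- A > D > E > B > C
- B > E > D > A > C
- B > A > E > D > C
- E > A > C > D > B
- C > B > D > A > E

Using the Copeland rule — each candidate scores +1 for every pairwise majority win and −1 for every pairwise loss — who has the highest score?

B

Pairwise results:
  A vs B: B wins 3–2.
  A vs C: A wins 4–1.
  A vs D: A wins 3–2.
  A vs E: A wins 3–2.
  B vs C: B wins 3–2.
  B vs D: B wins 3–2.
  B vs E: B wins 3–2.
  C vs D: D wins 3–2.
  C vs E: E wins 4–1.
  D vs E: E wins 3–2.
Copeland scores (wins − losses):
  A: 3 − 1 = 2
  B: 4 − 0 = 4
  C: 0 − 4 = -4
  D: 1 − 3 = -2
  E: 2 − 2 = 0
B has the best Copeland score.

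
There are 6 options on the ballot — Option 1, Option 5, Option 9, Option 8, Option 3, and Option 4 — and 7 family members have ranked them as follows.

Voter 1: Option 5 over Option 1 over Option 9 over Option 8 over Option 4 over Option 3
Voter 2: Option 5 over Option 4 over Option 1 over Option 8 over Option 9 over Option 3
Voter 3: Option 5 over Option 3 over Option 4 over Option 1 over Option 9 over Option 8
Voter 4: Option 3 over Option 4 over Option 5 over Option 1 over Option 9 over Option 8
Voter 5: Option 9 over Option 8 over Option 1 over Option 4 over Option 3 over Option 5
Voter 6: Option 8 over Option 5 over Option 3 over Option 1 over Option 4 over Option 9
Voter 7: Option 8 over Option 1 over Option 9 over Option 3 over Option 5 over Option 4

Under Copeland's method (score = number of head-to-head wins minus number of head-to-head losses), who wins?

Pairwise results:
  Option 1 vs Option 5: Option 5 wins 5–2.
  Option 1 vs Option 9: Option 1 wins 6–1.
  Option 1 vs Option 8: Option 1 wins 4–3.
  Option 1 vs Option 3: Option 1 wins 4–3.
  Option 1 vs Option 4: Option 1 wins 4–3.
  Option 5 vs Option 9: Option 5 wins 5–2.
  Option 5 vs Option 8: Option 5 wins 4–3.
  Option 5 vs Option 3: Option 5 wins 4–3.
  Option 5 vs Option 4: Option 5 wins 5–2.
  Option 9 vs Option 8: Option 9 wins 4–3.
  Option 9 vs Option 3: Option 9 wins 4–3.
  Option 9 vs Option 4: Option 4 wins 4–3.
  Option 8 vs Option 3: Option 8 wins 5–2.
  Option 8 vs Option 4: Option 8 wins 4–3.
  Option 3 vs Option 4: Option 3 wins 4–3.
Copeland scores (wins − losses):
  Option 1: 4 − 1 = 3
  Option 5: 5 − 0 = 5
  Option 9: 2 − 3 = -1
  Option 8: 2 − 3 = -1
  Option 3: 1 − 4 = -3
  Option 4: 1 − 4 = -3
Option 5 has the best Copeland score.

Option 5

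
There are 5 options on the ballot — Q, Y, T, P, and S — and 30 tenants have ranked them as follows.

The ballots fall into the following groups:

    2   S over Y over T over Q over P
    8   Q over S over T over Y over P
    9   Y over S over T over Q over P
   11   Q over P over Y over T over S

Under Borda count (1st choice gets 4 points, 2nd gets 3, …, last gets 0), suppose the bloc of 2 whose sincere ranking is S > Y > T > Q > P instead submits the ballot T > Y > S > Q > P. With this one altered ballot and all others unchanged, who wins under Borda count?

Q

Borda totals with the altered ballot: Q 87, Y 72, T 53, P 33, S 55.
The winner is unchanged: still Q.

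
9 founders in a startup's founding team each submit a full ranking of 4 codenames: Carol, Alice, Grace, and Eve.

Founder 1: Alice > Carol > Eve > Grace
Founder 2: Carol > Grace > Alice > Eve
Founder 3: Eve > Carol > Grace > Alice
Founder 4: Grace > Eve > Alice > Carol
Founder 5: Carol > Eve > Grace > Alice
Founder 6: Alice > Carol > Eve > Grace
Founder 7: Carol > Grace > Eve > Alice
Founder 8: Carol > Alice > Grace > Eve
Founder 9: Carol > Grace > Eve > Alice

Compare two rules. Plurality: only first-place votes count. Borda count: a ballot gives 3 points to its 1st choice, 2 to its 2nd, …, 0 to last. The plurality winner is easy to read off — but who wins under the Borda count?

Carol

Plurality first-place counts: Carol 5, Alice 2, Grace 1, Eve 1 → Carol.
Borda totals: Carol 21, Alice 10, Grace 12, Eve 11 → Carol.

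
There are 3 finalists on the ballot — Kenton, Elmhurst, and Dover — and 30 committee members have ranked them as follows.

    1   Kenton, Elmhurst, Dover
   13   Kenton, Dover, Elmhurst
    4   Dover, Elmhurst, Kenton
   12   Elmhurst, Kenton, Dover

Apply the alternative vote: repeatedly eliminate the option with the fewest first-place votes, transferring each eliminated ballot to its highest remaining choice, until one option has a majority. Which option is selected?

Elmhurst

Round 1: Kenton 14, Elmhurst 12, Dover 4. Dover has the fewest and is eliminated.
Round 2: Elmhurst 16, Kenton 14. Elmhurst has a majority.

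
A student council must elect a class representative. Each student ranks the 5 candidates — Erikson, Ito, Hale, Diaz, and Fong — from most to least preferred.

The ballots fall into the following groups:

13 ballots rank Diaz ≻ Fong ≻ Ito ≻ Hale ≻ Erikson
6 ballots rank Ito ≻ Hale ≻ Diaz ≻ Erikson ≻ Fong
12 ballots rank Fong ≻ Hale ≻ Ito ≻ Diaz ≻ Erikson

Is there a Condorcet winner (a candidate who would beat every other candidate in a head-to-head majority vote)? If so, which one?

Head-to-head results (31 voters total):
Erikson vs Ito: Ito wins 31–0.
Erikson vs Hale: Hale wins 31–0.
Erikson vs Diaz: Diaz wins 31–0.
Erikson vs Fong: Fong wins 25–6.
Ito vs Hale: Ito wins 19–12.
Ito vs Diaz: Ito wins 18–13.
Ito vs Fong: Fong wins 25–6.
Hale vs Diaz: Hale wins 18–13.
Hale vs Fong: Fong wins 25–6.
Diaz vs Fong: Diaz wins 19–12.
No candidate beats all others: Ito beats Diaz beats Fong beats Ito, a majority cycle.

None — there is no Condorcet winner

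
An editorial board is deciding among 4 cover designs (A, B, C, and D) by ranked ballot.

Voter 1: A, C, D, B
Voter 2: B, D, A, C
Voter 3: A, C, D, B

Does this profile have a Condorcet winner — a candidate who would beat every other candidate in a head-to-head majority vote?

Head-to-head results (3 voters total):
A vs B: A wins 2–1.
A vs C: A wins 3–0.
A vs D: A wins 2–1.
B vs C: C wins 2–1.
B vs D: D wins 2–1.
C vs D: C wins 2–1.
A beats each rival — B (2–1), C (3–0), D (2–1) — so A is the Condorcet winner.

Yes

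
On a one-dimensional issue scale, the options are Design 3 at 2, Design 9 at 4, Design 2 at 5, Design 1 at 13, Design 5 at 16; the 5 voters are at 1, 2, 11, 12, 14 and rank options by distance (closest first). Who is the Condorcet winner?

Design 1

With single-peaked preferences on a line, the Condorcet winner is the candidate closest to the median voter.
The median voter (position 11) is closest to Design 1 at 13.
Check: Design 1 vs Design 5 — voters closer to Design 1: 5 of 5.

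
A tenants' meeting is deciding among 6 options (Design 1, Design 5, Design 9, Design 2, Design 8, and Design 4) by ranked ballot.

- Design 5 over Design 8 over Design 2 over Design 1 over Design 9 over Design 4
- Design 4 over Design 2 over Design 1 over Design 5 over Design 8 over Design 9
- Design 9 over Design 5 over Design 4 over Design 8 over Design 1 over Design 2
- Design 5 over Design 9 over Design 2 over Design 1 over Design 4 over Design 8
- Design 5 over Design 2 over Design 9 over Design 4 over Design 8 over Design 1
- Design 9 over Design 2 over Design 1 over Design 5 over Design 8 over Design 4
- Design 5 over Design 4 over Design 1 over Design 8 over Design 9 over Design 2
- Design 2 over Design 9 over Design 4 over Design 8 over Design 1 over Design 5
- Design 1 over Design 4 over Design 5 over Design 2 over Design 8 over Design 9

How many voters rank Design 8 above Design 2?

Ballots ranking Design 8 above Design 2: 3.
Ballots ranking Design 2 above Design 8: 6.
So 3 of 9 voters prefer Design 8 to Design 2.

3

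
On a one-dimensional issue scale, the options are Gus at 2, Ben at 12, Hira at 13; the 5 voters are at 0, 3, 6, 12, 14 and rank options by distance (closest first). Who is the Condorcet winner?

With single-peaked preferences on a line, the Condorcet winner is the candidate closest to the median voter.
The median voter (position 6) is closest to Gus at 2.
Check: Gus vs Ben — voters closer to Gus: 3 of 5.

Gus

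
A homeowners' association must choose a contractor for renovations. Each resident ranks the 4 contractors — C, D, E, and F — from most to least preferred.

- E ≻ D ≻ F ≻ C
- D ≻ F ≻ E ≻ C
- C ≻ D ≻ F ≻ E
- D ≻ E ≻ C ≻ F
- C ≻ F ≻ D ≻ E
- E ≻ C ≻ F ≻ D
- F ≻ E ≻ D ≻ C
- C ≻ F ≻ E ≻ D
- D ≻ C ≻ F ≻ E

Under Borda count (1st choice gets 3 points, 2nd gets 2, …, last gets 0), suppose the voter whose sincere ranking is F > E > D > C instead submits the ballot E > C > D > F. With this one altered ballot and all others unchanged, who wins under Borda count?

C

Borda totals with the altered ballot: C 16, D 15, E 13, F 10.
The switch changes the winner from D to C.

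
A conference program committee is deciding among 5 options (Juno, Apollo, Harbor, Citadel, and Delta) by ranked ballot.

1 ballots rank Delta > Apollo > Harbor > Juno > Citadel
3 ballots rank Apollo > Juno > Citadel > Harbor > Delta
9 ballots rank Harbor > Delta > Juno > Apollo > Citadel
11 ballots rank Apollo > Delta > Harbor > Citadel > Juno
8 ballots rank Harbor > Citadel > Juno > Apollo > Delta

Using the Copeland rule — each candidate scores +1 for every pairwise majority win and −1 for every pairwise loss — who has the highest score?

Harbor

Pairwise results:
  Juno vs Apollo: Juno wins 17–15.
  Juno vs Harbor: Harbor wins 29–3.
  Juno vs Citadel: Citadel wins 19–13.
  Juno vs Delta: Delta wins 21–11.
  Apollo vs Harbor: Harbor wins 17–15.
  Apollo vs Citadel: Apollo wins 24–8.
  Apollo vs Delta: Apollo wins 22–10.
  Harbor vs Citadel: Harbor wins 29–3.
  Harbor vs Delta: Harbor wins 20–12.
  Citadel vs Delta: Delta wins 21–11.
Copeland scores (wins − losses):
  Juno: 1 − 3 = -2
  Apollo: 2 − 2 = 0
  Harbor: 4 − 0 = 4
  Citadel: 1 − 3 = -2
  Delta: 2 − 2 = 0
Harbor has the best Copeland score.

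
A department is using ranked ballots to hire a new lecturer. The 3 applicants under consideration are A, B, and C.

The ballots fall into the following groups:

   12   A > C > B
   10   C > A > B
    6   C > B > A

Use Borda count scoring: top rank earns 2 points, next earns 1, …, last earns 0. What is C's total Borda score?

Borda scores:
  A: 12·2 + 10·1 + 6·0 = 34
  B: 12·0 + 10·0 + 6·1 = 6
  C: 12·1 + 10·2 + 6·2 = 44

44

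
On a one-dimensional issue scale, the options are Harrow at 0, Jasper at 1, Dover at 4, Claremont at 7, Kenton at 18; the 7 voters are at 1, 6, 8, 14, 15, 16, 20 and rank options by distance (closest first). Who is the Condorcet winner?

With single-peaked preferences on a line, the Condorcet winner is the candidate closest to the median voter.
The median voter (position 14) is closest to Kenton at 18.
Check: Kenton vs Harrow — voters closer to Kenton: 4 of 7.

Kenton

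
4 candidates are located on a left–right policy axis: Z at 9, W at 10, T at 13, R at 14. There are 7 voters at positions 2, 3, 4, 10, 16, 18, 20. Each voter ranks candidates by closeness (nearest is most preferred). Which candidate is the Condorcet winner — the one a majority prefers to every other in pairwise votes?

W

With single-peaked preferences on a line, the Condorcet winner is the candidate closest to the median voter.
The median voter (position 10) is closest to W at 10.
Check: W vs Z — voters closer to W: 4 of 7.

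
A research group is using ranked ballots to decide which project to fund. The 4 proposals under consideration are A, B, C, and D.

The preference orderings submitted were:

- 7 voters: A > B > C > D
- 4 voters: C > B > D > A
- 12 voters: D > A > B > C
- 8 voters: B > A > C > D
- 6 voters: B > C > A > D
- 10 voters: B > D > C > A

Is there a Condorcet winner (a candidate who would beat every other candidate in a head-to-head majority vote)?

Yes

Head-to-head results (47 voters total):
A vs B: B wins 28–19.
A vs C: A wins 27–20.
A vs D: D wins 26–21.
B vs C: B wins 43–4.
B vs D: B wins 35–12.
C vs D: C wins 25–22.
B beats each rival — A (28–19), C (43–4), D (35–12) — so B is the Condorcet winner.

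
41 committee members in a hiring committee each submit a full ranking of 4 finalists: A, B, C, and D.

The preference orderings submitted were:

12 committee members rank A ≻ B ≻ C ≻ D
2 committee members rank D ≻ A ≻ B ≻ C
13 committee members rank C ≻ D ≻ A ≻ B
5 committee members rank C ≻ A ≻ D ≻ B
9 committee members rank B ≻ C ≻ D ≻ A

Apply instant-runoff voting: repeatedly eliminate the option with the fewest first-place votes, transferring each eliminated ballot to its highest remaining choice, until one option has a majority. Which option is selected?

Round 1: C 18, A 12, B 9, D 2. D has the fewest and is eliminated.
Round 2: C 18, A 14, B 9. B has the fewest and is eliminated.
Round 3: C 27, A 14. C has a majority.

C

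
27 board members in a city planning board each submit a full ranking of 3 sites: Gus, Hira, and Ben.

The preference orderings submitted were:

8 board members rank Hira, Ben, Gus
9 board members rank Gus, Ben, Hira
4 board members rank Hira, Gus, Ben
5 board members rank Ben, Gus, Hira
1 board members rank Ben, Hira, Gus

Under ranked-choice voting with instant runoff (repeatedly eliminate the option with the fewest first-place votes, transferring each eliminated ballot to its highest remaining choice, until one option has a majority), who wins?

Gus

Round 1: Hira 12, Gus 9, Ben 6. Ben has the fewest and is eliminated.
Round 2: Gus 14, Hira 13. Gus has a majority.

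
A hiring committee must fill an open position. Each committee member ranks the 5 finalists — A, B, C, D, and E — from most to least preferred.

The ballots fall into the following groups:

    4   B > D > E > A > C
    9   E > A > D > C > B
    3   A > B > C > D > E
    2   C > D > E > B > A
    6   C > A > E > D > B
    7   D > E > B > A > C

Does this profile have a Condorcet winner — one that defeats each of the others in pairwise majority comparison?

Head-to-head results (31 voters total):
A vs B: A wins 18–13.
A vs C: A wins 23–8.
A vs D: A wins 18–13.
A vs E: E wins 22–9.
B vs C: C wins 17–14.
B vs D: D wins 24–7.
B vs E: E wins 24–7.
C vs D: D wins 20–11.
C vs E: E wins 20–11.
D vs E: D wins 16–15.
No candidate beats all others: A beats D beats E beats A, a majority cycle.

No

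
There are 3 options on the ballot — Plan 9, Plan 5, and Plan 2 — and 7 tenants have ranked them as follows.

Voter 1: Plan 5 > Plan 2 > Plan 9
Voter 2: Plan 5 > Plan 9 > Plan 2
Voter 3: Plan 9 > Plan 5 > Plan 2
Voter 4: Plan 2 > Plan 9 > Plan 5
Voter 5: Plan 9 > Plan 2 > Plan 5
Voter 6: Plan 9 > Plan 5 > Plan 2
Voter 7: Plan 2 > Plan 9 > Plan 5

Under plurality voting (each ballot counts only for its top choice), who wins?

Plan 9

First-place vote totals:
  Plan 9: 3
  Plan 5: 2
  Plan 2: 2
Plan 9 has the most first-place votes.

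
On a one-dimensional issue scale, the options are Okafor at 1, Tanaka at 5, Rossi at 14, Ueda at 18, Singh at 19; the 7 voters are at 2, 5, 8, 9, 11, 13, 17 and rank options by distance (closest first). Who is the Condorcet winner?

Tanaka

With single-peaked preferences on a line, the Condorcet winner is the candidate closest to the median voter.
The median voter (position 9) is closest to Tanaka at 5.
Check: Tanaka vs Singh — voters closer to Tanaka: 5 of 7.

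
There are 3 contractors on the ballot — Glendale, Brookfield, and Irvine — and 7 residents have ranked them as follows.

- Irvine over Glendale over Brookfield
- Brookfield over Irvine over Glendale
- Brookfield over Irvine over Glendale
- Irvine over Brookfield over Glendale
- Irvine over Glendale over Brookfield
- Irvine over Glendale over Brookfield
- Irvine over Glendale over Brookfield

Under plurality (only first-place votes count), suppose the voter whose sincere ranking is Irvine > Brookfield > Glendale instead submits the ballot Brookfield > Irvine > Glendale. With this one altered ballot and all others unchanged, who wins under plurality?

Irvine

First-place totals with the altered ballot: Glendale 0, Brookfield 3, Irvine 4.
The winner is unchanged: still Irvine.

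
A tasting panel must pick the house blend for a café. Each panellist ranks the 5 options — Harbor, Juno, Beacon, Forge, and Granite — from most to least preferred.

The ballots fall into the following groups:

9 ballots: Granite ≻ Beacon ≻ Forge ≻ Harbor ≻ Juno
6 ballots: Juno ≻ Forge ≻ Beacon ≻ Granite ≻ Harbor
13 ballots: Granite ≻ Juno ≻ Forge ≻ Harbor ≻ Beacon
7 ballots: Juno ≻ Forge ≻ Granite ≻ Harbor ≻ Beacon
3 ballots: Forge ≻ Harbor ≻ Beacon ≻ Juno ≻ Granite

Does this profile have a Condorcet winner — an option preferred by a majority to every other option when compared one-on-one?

Yes

Head-to-head results (38 voters total):
Harbor vs Juno: Juno wins 26–12.
Harbor vs Beacon: Harbor wins 23–15.
Harbor vs Forge: Forge wins 38–0.
Harbor vs Granite: Granite wins 35–3.
Juno vs Beacon: Juno wins 26–12.
Juno vs Forge: Juno wins 26–12.
Juno vs Granite: Granite wins 22–16.
Beacon vs Forge: Forge wins 29–9.
Beacon vs Granite: Granite wins 29–9.
Forge vs Granite: Granite wins 22–16.
Granite beats each rival — Harbor (35–3), Juno (22–16), Beacon (29–9), Forge (22–16) — so Granite is the Condorcet winner.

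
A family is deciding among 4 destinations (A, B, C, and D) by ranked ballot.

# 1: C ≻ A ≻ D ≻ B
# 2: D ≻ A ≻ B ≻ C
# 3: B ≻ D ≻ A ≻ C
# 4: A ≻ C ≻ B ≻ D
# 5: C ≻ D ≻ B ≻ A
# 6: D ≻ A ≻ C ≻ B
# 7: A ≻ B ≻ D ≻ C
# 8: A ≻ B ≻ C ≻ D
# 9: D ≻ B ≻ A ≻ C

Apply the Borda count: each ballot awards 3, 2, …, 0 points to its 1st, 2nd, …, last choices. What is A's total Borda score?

Borda scores:
  A: 2 + 2 + 1 + 3 + 0 + 2 + 3 + 3 + 1 = 17
  B: 0 + 1 + 3 + 1 + 1 + 0 + 2 + 2 + 2 = 12
  C: 3 + 0 + 0 + 2 + 3 + 1 + 0 + 1 + 0 = 10
  D: 1 + 3 + 2 + 0 + 2 + 3 + 1 + 0 + 3 = 15

17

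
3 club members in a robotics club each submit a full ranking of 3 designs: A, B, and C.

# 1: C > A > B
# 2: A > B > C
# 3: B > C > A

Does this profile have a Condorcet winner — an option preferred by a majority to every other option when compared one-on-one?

Head-to-head results (3 voters total):
A vs B: A wins 2–1.
A vs C: C wins 2–1.
B vs C: B wins 2–1.
No candidate beats all others: A beats B beats C beats A, a majority cycle.

No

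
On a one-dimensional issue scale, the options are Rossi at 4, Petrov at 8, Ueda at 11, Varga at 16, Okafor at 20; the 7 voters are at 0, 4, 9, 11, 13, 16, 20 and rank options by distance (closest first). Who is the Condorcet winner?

Ueda

With single-peaked preferences on a line, the Condorcet winner is the candidate closest to the median voter.
The median voter (position 11) is closest to Ueda at 11.
Check: Ueda vs Varga — voters closer to Ueda: 5 of 7.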